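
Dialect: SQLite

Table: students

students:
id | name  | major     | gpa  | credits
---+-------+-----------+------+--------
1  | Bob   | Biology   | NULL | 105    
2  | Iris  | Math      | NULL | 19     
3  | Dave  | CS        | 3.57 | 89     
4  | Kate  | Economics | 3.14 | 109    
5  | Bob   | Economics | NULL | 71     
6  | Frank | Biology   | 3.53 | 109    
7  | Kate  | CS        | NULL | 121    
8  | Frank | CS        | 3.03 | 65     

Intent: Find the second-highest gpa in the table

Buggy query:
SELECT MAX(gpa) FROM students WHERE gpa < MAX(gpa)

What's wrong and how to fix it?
Bug: MAX(gpa) on the right of the comparison is an aggregate-in-WHERE error

Fix: Compute the overall MAX in a subquery, then take MAX of rows below it

Corrected query:
SELECT MAX(gpa) FROM students WHERE gpa < (SELECT MAX(gpa) FROM students)

Result:
MAX(gpa)
--------
3.53    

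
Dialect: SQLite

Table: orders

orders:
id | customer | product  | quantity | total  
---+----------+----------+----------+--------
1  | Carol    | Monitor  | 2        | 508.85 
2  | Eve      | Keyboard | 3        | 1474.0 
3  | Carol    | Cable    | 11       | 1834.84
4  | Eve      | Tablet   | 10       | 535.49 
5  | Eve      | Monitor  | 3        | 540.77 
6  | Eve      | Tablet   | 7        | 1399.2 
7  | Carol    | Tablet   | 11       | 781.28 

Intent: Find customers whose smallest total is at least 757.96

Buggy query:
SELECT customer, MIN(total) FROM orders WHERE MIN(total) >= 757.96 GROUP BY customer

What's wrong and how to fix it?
Bug: MIN() in WHERE is a misuse of aggregate

Fix: Replace WHERE with HAVING after the GROUP BY

Corrected query:
SELECT customer, MIN(total) FROM orders GROUP BY customer HAVING MIN(total) >= 757.96

Result:
(no rows)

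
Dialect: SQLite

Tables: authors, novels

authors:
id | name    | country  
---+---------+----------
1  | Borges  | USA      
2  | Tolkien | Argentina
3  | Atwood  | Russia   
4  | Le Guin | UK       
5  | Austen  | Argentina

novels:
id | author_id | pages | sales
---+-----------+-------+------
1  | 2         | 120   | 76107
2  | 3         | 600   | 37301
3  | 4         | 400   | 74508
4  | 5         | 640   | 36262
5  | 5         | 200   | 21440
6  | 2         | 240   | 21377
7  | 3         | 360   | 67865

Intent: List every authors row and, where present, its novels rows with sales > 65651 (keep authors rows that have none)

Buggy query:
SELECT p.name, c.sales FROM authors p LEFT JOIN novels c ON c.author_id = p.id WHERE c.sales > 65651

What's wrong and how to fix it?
Bug: Filtering c.sales in WHERE discards the NULL rows produced by LEFT JOIN, turning it into an inner join

Fix: Move the right-table condition into the ON clause so unmatched parents are kept

Corrected query:
SELECT p.name, c.sales FROM authors p LEFT JOIN novels c ON c.author_id = p.id AND c.sales > 65651

Result:
name    | sales
--------+------
Borges  | NULL 
Tolkien | 76107
Atwood  | 67865
Le Guin | 74508
Austen  | NULL 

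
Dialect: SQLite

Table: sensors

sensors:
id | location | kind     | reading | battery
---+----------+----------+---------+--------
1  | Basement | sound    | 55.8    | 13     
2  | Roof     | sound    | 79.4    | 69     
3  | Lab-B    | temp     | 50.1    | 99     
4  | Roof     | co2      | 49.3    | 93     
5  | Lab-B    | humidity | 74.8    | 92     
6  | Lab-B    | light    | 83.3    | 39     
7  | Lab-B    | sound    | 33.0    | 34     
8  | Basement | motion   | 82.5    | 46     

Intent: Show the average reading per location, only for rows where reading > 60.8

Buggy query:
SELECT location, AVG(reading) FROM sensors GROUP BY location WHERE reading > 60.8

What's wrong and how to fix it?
Bug: WHERE cannot follow GROUP BY

Fix: Place WHERE between FROM and GROUP BY

Corrected query:
SELECT location, AVG(reading) FROM sensors WHERE reading > 60.8 GROUP BY location

Result:
location | AVG(reading)
---------+-------------
Basement | 82.5        
Lab-B    | 79.05       
Roof     | 79.4        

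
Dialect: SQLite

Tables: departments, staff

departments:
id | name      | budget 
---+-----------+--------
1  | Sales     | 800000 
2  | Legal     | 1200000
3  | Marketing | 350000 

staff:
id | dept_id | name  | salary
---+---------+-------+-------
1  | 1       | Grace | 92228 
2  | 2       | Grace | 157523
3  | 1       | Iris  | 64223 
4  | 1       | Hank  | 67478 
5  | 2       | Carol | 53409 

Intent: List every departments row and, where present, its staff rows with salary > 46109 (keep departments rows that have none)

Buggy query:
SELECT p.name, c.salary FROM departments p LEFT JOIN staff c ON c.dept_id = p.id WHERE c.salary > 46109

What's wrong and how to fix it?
Bug: A WHERE condition on the right-hand table after LEFT JOIN drops unmatched parents

Fix: Move the right-table condition into the ON clause so unmatched parents are kept

Corrected query:
SELECT p.name, c.salary FROM departments p LEFT JOIN staff c ON c.dept_id = p.id AND c.salary > 46109

Result:
name      | salary
----------+-------
Sales     | 64223 
Sales     | 67478 
Sales     | 92228 
Legal     | 53409 
Legal     | 157523
Marketing | NULL  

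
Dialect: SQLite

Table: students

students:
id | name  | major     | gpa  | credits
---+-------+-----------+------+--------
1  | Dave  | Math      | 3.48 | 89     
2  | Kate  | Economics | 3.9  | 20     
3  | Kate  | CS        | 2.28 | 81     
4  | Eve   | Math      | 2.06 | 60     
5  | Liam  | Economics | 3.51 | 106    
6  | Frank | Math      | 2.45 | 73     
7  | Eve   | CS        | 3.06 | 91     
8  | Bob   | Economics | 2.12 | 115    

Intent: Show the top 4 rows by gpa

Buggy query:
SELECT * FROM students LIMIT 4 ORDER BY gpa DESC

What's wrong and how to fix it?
Bug: LIMIT must come after ORDER BY

Fix: Swap the clauses: ORDER BY first, then LIMIT

Corrected query:
SELECT * FROM students ORDER BY gpa DESC LIMIT 4

Result:
id | name | major     | gpa  | credits
---+------+-----------+------+--------
2  | Kate | Economics | 3.9  | 20     
5  | Liam | Economics | 3.51 | 106    
1  | Dave | Math      | 3.48 | 89     
7  | Eve  | CS        | 3.06 | 91     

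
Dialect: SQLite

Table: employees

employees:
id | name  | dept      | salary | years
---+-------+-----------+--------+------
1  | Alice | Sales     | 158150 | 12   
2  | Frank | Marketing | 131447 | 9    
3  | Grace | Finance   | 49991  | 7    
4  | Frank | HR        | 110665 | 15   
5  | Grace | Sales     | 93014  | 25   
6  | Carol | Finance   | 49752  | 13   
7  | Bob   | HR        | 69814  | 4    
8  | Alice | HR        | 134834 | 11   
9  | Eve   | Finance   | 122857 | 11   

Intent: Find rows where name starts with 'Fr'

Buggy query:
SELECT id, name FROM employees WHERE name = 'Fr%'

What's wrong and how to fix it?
Bug: Wildcards only work with LIKE; '=' treats '%' as a literal character

Fix: Replace '=' with LIKE so 'Fr%' is treated as a pattern

Corrected query:
SELECT id, name FROM employees WHERE name LIKE 'Fr%'

Result:
id | name 
---+------
2  | Frank
4  | Frank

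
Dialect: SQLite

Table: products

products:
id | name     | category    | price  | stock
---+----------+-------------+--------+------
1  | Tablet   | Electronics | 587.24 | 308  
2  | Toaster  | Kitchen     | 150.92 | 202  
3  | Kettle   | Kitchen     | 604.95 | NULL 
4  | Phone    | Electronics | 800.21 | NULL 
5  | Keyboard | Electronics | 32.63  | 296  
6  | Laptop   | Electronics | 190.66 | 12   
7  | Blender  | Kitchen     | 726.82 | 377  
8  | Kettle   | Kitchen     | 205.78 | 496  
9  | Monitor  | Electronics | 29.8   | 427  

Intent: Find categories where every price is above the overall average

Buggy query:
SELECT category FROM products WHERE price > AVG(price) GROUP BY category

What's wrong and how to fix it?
Bug: AVG() is an aggregate; it can't sit directly in WHERE

Fix: Compute the overall average in a scalar subquery and compare each group's MIN against it in HAVING

Corrected query:
SELECT category FROM products GROUP BY category HAVING MIN(price) > (SELECT AVG(price) FROM products)

Result:
(no rows)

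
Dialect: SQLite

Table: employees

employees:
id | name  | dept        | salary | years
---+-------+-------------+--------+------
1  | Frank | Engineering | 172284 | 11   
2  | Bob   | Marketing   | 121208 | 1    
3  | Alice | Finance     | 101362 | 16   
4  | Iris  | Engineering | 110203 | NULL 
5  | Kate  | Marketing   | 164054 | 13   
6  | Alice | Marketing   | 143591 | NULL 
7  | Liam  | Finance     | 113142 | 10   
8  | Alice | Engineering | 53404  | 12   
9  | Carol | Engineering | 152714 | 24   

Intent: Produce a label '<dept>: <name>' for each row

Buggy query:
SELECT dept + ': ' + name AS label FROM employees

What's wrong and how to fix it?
Bug: SQLite uses || for string concatenation; + coerces text to numbers (yielding 0)

Fix: Replace + with || to concatenate text

Corrected query:
SELECT dept || ': ' || name AS label FROM employees

Result:
label             
------------------
Engineering: Frank
Marketing: Bob    
Finance: Alice    
Engineering: Iris 
Marketing: Kate   
Marketing: Alice  
Finance: Liam     
Engineering: Alice
Engineering: Carol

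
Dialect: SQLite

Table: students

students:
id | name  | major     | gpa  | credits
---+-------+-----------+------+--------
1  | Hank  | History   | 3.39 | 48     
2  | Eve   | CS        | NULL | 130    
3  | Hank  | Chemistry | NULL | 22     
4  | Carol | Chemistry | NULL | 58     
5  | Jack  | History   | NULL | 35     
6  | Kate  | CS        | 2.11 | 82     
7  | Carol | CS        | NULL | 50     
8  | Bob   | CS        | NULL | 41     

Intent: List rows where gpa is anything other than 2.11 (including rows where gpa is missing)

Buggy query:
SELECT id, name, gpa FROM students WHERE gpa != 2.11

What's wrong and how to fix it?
Bug: 'gpa != 2.11' is unknown when gpa is NULL, so NULL rows are silently excluded

Fix: Handle NULL separately with IS NULL alongside the inequality

Corrected query:
SELECT id, name, gpa FROM students WHERE gpa != 2.11 OR gpa IS NULL

Result:
id | name  | gpa 
---+-------+-----
1  | Hank  | 3.39
2  | Eve   | NULL
3  | Hank  | NULL
4  | Carol | NULL
5  | Jack  | NULL
7  | Carol | NULL
8  | Bob   | NULL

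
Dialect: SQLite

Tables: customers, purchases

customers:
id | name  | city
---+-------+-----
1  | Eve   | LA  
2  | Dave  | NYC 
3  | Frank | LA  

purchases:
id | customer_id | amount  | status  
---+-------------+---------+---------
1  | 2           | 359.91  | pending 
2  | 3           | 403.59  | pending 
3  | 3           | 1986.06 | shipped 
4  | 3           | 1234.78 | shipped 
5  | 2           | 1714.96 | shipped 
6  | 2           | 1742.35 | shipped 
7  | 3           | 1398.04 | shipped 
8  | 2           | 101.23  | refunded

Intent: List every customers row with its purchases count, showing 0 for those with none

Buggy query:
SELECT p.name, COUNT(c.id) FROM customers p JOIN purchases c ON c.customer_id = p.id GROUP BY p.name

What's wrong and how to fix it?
Bug: INNER JOIN drops customers rows that have no matching purchases rows

Fix: Use LEFT JOIN so parents without children still appear (COUNT(c.id) gives 0)

Corrected query:
SELECT p.name, COUNT(c.id) FROM customers p LEFT JOIN purchases c ON c.customer_id = p.id GROUP BY p.name

Result:
name  | COUNT(c.id)
------+------------
Dave  | 4          
Eve   | 0          
Frank | 4          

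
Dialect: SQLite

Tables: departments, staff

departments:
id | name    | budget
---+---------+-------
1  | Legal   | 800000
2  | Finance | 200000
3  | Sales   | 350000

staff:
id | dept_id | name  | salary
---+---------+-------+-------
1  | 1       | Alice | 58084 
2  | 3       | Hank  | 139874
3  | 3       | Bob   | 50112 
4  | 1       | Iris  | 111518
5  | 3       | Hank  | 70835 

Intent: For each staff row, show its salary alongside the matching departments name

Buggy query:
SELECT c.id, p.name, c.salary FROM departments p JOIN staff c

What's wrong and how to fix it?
Bug: Missing join condition: each staff row is matched to all departments rows instead of just its own

Fix: Specify the join condition linking the foreign key to the parent id

Corrected query:
SELECT c.id, p.name, c.salary FROM departments p JOIN staff c ON c.dept_id = p.id

Result:
id | name  | salary
---+-------+-------
1  | Legal | 58084 
2  | Sales | 139874
3  | Sales | 50112 
4  | Legal | 111518
5  | Sales | 70835 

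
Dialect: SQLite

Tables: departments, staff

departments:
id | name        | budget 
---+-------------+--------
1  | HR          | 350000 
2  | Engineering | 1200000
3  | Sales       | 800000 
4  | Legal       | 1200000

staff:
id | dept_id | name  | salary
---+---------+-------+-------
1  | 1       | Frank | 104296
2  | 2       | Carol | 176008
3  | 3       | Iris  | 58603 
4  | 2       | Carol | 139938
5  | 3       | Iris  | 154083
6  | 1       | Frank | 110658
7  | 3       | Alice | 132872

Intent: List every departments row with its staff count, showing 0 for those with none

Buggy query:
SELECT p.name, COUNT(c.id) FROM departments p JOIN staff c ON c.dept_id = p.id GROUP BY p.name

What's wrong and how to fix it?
Bug: INNER JOIN drops departments rows that have no matching staff rows

Fix: Use LEFT JOIN so parents without children still appear (COUNT(c.id) gives 0)

Corrected query:
SELECT p.name, COUNT(c.id) FROM departments p LEFT JOIN staff c ON c.dept_id = p.id GROUP BY p.name

Result:
name        | COUNT(c.id)
------------+------------
Engineering | 2          
HR          | 2          
Legal       | 0          
Sales       | 3          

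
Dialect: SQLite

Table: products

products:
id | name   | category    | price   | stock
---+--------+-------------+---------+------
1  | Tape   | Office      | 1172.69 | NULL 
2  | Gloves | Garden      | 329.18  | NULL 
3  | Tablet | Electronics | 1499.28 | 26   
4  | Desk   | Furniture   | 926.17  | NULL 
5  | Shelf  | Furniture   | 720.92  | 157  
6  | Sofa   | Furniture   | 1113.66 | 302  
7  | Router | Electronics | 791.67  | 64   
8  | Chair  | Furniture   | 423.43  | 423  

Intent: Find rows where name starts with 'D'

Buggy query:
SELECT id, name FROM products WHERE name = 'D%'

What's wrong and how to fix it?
Bug: '=' compares the literal string including the % character; pattern matching needs LIKE

Fix: Use LIKE for wildcard pattern matching

Corrected query:
SELECT id, name FROM products WHERE name LIKE 'D%'

Result:
id | name
---+-----
4  | Desk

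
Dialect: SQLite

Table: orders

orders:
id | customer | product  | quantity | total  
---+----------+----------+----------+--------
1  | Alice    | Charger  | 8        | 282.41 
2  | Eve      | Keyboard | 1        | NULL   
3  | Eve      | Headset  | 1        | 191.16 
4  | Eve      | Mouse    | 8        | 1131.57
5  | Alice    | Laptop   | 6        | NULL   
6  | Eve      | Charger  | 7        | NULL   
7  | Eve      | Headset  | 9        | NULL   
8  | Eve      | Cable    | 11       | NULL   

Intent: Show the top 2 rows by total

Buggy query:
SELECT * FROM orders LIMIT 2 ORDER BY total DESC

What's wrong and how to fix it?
Bug: ORDER BY cannot follow LIMIT; LIMIT is the final clause

Fix: Swap the clauses: ORDER BY first, then LIMIT

Corrected query:
SELECT * FROM orders ORDER BY total DESC LIMIT 2

Result:
id | customer | product | quantity | total  
---+----------+---------+----------+--------
4  | Eve      | Mouse   | 8        | 1131.57
1  | Alice    | Charger | 8        | 282.41 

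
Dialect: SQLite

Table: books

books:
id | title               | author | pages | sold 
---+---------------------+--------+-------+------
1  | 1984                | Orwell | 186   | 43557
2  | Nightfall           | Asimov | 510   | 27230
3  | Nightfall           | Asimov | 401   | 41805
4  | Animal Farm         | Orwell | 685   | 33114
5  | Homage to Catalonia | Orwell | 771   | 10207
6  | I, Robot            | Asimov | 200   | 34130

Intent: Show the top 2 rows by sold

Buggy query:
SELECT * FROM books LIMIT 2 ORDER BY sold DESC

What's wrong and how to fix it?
Bug: ORDER BY cannot follow LIMIT; LIMIT is the final clause

Fix: Swap the clauses: ORDER BY first, then LIMIT

Corrected query:
SELECT * FROM books ORDER BY sold DESC LIMIT 2

Result:
id | title     | author | pages | sold 
---+-----------+--------+-------+------
1  | 1984      | Orwell | 186   | 43557
3  | Nightfall | Asimov | 401   | 41805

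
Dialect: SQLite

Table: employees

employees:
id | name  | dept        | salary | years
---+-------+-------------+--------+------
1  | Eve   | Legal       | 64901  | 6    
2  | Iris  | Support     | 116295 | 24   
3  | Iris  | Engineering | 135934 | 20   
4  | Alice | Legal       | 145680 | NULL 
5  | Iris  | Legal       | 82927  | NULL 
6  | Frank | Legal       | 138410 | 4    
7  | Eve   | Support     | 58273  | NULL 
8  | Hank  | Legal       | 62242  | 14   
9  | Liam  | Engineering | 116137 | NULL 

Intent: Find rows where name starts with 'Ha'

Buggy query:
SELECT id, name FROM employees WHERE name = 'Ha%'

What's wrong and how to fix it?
Bug: Wildcards only work with LIKE; '=' treats '%' as a literal character

Fix: Use LIKE for wildcard pattern matching

Corrected query:
SELECT id, name FROM employees WHERE name LIKE 'Ha%'

Result:
id | name
---+-----
8  | Hank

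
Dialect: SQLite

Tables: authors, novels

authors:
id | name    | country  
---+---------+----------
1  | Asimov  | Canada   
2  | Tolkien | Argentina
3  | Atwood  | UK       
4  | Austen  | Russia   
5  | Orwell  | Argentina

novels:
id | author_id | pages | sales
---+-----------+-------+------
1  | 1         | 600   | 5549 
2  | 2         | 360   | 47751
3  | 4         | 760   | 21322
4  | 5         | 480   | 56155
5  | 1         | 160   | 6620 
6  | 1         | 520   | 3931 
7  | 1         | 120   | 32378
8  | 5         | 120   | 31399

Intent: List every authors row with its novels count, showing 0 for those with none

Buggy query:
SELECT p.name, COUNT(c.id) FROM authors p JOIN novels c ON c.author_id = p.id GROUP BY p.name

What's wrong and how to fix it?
Bug: An inner join excludes parents with zero children

Fix: Use LEFT JOIN so parents without children still appear (COUNT(c.id) gives 0)

Corrected query:
SELECT p.name, COUNT(c.id) FROM authors p LEFT JOIN novels c ON c.author_id = p.id GROUP BY p.name

Result:
name    | COUNT(c.id)
--------+------------
Asimov  | 4          
Atwood  | 0          
Austen  | 1          
Orwell  | 2          
Tolkien | 1          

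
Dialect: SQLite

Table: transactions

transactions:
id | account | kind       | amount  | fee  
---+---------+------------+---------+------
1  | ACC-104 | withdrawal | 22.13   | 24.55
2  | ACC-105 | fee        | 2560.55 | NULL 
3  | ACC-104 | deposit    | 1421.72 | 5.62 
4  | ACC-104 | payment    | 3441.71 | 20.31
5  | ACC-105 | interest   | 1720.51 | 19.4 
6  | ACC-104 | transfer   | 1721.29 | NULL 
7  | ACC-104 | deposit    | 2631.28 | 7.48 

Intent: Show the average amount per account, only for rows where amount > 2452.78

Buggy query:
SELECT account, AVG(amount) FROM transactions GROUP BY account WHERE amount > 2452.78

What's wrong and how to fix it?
Bug: Row-level WHERE must come before GROUP BY in the clause order

Fix: Move the WHERE clause before GROUP BY

Corrected query:
SELECT account, AVG(amount) FROM transactions WHERE amount > 2452.78 GROUP BY account

Result:
account | AVG(amount)
--------+------------
ACC-104 | 3036.495   
ACC-105 | 2560.55    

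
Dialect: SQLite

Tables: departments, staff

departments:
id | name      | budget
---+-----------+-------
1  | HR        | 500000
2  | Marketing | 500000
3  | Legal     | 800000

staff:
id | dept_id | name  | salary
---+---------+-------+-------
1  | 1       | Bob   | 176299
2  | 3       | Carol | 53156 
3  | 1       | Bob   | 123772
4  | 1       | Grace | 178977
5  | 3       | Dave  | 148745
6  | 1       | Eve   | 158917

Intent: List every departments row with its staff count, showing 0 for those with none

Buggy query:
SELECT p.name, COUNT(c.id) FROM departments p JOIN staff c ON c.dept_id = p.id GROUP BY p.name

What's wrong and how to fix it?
Bug: INNER JOIN drops departments rows that have no matching staff rows

Fix: Use LEFT JOIN so parents without children still appear (COUNT(c.id) gives 0)

Corrected query:
SELECT p.name, COUNT(c.id) FROM departments p LEFT JOIN staff c ON c.dept_id = p.id GROUP BY p.name

Result:
name      | COUNT(c.id)
----------+------------
HR        | 4          
Legal     | 2          
Marketing | 0          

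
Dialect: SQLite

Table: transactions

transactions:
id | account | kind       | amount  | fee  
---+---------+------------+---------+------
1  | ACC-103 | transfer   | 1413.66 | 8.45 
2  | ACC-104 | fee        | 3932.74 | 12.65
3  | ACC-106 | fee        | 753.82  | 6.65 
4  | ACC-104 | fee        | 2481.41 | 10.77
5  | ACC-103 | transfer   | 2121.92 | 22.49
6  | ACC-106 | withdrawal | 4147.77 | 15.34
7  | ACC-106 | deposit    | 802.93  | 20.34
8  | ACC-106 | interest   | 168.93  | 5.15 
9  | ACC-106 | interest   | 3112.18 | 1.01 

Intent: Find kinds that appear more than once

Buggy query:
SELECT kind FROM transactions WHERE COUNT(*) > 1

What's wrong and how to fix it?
Bug: WHERE can't reference COUNT(*); aggregates are computed after WHERE

Fix: GROUP BY kind, then filter groups with HAVING COUNT(*) > 1

Corrected query:
SELECT kind FROM transactions GROUP BY kind HAVING COUNT(*) > 1

Result:
kind    
--------
fee     
interest
transfer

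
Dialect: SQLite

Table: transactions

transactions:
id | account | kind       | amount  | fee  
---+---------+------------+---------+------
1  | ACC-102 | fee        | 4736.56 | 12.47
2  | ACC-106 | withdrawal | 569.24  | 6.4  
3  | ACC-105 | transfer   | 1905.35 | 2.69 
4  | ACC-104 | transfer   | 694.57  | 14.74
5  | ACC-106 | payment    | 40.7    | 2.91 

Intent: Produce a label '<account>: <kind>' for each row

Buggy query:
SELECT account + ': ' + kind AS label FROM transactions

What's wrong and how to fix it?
Bug: SQLite uses || for string concatenation; + coerces text to numbers (yielding 0)

Fix: Replace + with || to concatenate text

Corrected query:
SELECT account || ': ' || kind AS label FROM transactions

Result:
label              
-------------------
ACC-102: fee       
ACC-106: withdrawal
ACC-105: transfer  
ACC-104: transfer  
ACC-106: payment   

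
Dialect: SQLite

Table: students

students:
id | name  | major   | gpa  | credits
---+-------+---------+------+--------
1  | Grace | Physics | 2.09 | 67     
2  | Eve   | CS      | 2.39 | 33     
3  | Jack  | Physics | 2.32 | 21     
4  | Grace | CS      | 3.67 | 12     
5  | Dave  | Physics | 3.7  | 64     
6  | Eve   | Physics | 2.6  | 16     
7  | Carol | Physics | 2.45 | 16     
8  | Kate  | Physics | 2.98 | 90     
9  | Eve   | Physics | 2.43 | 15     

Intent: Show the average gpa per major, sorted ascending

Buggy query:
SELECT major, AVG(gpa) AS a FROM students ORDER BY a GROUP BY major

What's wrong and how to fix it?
Bug: ORDER BY appears before GROUP BY; SQL clause order requires GROUP BY first

Fix: Move ORDER BY to the end, after GROUP BY

Corrected query:
SELECT major, AVG(gpa) AS a FROM students GROUP BY major ORDER BY a

Result:
major   | a       
--------+---------
Physics | 2.652857
CS      | 3.03    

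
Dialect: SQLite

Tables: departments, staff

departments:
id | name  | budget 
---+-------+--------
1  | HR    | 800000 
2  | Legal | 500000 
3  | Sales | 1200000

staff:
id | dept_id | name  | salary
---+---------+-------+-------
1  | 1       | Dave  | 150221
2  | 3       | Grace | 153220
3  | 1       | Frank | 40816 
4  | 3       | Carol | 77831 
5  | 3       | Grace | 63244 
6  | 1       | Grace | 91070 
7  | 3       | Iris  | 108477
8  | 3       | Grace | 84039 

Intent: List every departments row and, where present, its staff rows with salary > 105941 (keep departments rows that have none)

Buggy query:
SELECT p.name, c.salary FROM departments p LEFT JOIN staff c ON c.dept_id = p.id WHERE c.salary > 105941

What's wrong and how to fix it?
Bug: Filtering c.salary in WHERE discards the NULL rows produced by LEFT JOIN, turning it into an inner join

Fix: Move the right-table condition into the ON clause so unmatched parents are kept

Corrected query:
SELECT p.name, c.salary FROM departments p LEFT JOIN staff c ON c.dept_id = p.id AND c.salary > 105941

Result:
name  | salary
------+-------
HR    | 150221
Legal | NULL  
Sales | 108477
Sales | 153220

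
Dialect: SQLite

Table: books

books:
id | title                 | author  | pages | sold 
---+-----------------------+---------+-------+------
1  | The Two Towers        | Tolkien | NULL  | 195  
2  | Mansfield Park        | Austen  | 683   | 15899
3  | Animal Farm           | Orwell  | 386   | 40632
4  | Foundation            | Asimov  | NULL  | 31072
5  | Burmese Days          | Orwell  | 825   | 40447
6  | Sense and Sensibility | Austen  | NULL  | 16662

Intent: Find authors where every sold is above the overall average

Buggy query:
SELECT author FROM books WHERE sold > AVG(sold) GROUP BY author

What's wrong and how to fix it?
Bug: AVG() is an aggregate; it can't sit directly in WHERE

Fix: Compute the overall average in a scalar subquery and compare each group's MIN against it in HAVING

Corrected query:
SELECT author FROM books GROUP BY author HAVING MIN(sold) > (SELECT AVG(sold) FROM books)

Result:
author
------
Asimov
Orwell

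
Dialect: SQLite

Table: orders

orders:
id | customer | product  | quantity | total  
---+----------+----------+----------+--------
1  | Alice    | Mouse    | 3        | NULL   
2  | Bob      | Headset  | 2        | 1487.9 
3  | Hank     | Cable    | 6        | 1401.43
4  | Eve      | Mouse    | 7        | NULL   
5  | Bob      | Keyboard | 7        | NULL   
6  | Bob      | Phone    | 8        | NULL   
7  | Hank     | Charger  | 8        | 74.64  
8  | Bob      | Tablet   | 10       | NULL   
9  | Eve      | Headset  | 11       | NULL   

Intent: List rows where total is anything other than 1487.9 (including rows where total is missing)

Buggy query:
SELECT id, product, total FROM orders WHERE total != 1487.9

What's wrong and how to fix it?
Bug: Inequality against NULL is unknown, not true; rows with NULL are dropped

Fix: Handle NULL separately with IS NULL alongside the inequality

Corrected query:
SELECT id, product, total FROM orders WHERE total != 1487.9 OR total IS NULL

Result:
id | product  | total  
---+----------+--------
1  | Mouse    | NULL   
3  | Cable    | 1401.43
4  | Mouse    | NULL   
5  | Keyboard | NULL   
6  | Phone    | NULL   
7  | Charger  | 74.64  
8  | Tablet   | NULL   
9  | Headset  | NULL   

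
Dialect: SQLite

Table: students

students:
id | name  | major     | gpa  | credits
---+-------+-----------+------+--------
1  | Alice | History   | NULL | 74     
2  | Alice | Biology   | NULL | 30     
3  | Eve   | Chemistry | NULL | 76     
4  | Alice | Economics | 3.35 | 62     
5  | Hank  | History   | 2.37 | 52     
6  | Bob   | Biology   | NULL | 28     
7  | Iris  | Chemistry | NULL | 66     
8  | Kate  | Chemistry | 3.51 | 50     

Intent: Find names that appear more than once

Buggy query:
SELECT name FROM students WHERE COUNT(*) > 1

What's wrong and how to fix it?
Bug: WHERE can't reference COUNT(*); aggregates are computed after WHERE

Fix: Group first, then use HAVING for the count condition

Corrected query:
SELECT name FROM students GROUP BY name HAVING COUNT(*) > 1

Result:
name 
-----
Alice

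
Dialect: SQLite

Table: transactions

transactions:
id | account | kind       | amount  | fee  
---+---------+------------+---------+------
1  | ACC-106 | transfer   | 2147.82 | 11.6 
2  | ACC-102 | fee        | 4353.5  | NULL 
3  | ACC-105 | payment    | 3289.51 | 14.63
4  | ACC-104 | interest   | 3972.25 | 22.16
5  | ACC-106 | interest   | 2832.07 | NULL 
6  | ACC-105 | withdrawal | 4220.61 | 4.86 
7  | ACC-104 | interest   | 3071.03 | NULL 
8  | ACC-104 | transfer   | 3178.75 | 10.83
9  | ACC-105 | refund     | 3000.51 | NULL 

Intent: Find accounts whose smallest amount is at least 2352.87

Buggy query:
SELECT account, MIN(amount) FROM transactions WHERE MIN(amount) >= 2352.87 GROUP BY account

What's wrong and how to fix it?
Bug: Aggregates like MIN are computed per group after WHERE runs

Fix: Use HAVING for the per-group MIN condition

Corrected query:
SELECT account, MIN(amount) FROM transactions GROUP BY account HAVING MIN(amount) >= 2352.87

Result:
account | MIN(amount)
--------+------------
ACC-102 | 4353.5     
ACC-104 | 3071.03    
ACC-105 | 3000.51    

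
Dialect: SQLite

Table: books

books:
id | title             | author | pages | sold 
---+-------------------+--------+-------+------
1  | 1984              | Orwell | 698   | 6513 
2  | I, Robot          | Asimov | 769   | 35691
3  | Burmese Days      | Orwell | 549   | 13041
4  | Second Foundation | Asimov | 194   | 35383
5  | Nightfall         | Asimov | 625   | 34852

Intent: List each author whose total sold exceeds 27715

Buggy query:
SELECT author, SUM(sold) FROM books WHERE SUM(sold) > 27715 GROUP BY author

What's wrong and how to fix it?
Bug: Aggregate functions cannot appear in a WHERE clause

Fix: Move the aggregate condition to a HAVING clause

Corrected query:
SELECT author, SUM(sold) FROM books GROUP BY author HAVING SUM(sold) > 27715

Result:
author | SUM(sold)
-------+----------
Asimov | 105926   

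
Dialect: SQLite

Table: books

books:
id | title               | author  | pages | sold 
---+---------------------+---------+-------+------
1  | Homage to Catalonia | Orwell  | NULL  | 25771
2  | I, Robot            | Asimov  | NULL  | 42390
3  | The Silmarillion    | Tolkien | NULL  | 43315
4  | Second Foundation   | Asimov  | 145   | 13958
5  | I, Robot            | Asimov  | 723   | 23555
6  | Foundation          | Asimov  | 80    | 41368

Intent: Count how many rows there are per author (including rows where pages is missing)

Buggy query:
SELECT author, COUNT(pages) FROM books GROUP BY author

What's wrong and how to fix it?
Bug: COUNT(pages) skips NULLs, so groups with missing pages are undercounted

Fix: Replace COUNT(pages) with COUNT(*)

Corrected query:
SELECT author, COUNT(*) FROM books GROUP BY author

Result:
author  | COUNT(*)
--------+---------
Asimov  | 4       
Orwell  | 1       
Tolkien | 1       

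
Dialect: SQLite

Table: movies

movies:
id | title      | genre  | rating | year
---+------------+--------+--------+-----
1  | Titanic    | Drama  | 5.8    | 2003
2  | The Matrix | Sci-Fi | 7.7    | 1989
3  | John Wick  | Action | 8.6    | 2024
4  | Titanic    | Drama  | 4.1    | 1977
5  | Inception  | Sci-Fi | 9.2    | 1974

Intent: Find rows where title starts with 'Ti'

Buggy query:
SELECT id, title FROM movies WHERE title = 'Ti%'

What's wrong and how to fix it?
Bug: Wildcards only work with LIKE; '=' treats '%' as a literal character

Fix: Use LIKE for wildcard pattern matching

Corrected query:
SELECT id, title FROM movies WHERE title LIKE 'Ti%'

Result:
id | title  
---+--------
1  | Titanic
4  | Titanic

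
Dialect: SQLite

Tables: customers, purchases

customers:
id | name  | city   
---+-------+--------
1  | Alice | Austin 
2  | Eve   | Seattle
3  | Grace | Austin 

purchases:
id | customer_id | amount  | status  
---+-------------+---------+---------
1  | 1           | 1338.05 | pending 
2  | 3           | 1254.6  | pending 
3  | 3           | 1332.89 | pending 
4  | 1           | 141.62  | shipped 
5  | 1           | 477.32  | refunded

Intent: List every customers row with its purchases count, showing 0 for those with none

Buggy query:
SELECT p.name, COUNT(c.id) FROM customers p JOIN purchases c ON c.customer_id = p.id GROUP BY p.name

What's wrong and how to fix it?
Bug: An inner join excludes parents with zero children

Fix: Switch to LEFT JOIN to retain unmatched parent rows

Corrected query:
SELECT p.name, COUNT(c.id) FROM customers p LEFT JOIN purchases c ON c.customer_id = p.id GROUP BY p.name

Result:
name  | COUNT(c.id)
------+------------
Alice | 3          
Eve   | 0          
Grace | 2          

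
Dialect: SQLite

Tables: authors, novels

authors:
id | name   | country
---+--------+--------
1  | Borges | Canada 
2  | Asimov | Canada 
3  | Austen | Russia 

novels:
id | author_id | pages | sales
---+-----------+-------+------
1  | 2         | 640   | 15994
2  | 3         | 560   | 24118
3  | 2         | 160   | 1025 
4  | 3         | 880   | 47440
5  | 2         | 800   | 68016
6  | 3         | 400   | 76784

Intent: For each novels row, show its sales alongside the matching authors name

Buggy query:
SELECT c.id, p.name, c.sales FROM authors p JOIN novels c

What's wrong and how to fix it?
Bug: Missing join condition: each novels row is matched to all authors rows instead of just its own

Fix: Add ON c.author_id = p.id to the JOIN

Corrected query:
SELECT c.id, p.name, c.sales FROM authors p JOIN novels c ON c.author_id = p.id

Result:
id | name   | sales
---+--------+------
1  | Asimov | 15994
2  | Austen | 24118
3  | Asimov | 1025 
4  | Austen | 47440
5  | Asimov | 68016
6  | Austen | 76784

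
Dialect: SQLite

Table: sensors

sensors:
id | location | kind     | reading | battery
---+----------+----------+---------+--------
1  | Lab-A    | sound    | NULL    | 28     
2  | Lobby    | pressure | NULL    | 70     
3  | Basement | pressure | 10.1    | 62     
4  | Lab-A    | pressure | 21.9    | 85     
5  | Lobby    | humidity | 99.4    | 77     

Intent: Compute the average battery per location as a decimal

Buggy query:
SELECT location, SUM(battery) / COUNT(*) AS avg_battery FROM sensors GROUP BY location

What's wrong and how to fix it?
Bug: SUM(battery) and COUNT(*) are both integers; the division truncates the fractional part

Fix: Cast one side to REAL so the division keeps the fractional part

Corrected query:
SELECT location, SUM(battery) * 1.0 / COUNT(*) AS avg_battery FROM sensors GROUP BY location

Result:
location | avg_battery
---------+------------
Basement | 62         
Lab-A    | 56.5       
Lobby    | 73.5       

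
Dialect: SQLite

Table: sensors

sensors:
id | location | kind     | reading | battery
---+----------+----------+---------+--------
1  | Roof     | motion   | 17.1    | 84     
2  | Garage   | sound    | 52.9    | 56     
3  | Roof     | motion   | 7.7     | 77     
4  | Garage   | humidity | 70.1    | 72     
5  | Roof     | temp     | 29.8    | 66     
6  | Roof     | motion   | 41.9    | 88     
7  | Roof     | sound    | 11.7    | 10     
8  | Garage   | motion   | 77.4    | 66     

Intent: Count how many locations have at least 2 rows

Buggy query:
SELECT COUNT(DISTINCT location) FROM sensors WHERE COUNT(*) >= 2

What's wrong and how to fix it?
Bug: COUNT(*) cannot appear in WHERE; the per-group count doesn't exist yet

Fix: Use a subquery that GROUPs and filters with HAVING, then count its rows

Corrected query:
SELECT COUNT(*) FROM (SELECT location FROM sensors GROUP BY location HAVING COUNT(*) >= 2)

Result:
COUNT(*)
--------
2       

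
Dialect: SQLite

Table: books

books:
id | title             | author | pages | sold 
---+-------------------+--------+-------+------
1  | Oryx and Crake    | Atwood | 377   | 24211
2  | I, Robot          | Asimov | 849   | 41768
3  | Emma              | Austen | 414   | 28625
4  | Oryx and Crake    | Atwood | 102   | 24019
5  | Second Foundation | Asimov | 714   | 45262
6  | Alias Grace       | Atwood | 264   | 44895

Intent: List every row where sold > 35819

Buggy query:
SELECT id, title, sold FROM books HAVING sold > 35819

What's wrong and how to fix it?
Bug: HAVING filters the output of aggregation, but this query has no GROUP BY and no aggregate functions, so SQLite rejects it (HAVING clause on a non-aggregate query); the condition here is per row

Fix: Replace HAVING with WHERE since the condition applies to individual rows

Corrected query:
SELECT id, title, sold FROM books WHERE sold > 35819

Result:
id | title             | sold 
---+-------------------+------
2  | I, Robot          | 41768
5  | Second Foundation | 45262
6  | Alias Grace       | 44895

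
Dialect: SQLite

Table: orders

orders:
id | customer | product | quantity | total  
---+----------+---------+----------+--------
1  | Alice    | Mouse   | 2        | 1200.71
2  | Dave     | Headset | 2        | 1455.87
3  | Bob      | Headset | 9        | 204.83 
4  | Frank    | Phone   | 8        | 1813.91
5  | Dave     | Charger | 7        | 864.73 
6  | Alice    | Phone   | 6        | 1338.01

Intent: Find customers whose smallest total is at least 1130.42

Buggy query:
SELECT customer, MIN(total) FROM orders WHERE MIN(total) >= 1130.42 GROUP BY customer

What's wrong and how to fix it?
Bug: Aggregates like MIN are computed per group after WHERE runs

Fix: Replace WHERE with HAVING after the GROUP BY

Corrected query:
SELECT customer, MIN(total) FROM orders GROUP BY customer HAVING MIN(total) >= 1130.42

Result:
customer | MIN(total)
---------+-----------
Alice    | 1200.71   
Frank    | 1813.91   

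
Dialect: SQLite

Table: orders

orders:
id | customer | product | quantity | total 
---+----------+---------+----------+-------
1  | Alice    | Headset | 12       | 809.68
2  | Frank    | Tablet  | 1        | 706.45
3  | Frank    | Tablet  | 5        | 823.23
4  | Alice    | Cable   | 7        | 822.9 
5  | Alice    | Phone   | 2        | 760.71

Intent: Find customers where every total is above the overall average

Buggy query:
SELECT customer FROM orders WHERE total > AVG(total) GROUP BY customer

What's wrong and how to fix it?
Bug: WHERE evaluates per row before aggregation, so AVG() is unavailable

Fix: Compute the overall average in a scalar subquery and compare each group's MIN against it in HAVING

Corrected query:
SELECT customer FROM orders GROUP BY customer HAVING MIN(total) > (SELECT AVG(total) FROM orders)

Result:
(no rows)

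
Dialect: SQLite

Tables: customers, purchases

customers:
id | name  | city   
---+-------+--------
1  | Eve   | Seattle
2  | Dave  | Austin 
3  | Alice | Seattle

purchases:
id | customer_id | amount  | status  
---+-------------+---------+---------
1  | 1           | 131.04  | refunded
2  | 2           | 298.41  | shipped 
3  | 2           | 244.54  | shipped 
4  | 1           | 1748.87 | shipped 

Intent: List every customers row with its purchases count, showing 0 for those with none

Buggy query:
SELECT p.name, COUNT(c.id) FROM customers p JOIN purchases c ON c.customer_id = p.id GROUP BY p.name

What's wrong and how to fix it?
Bug: INNER JOIN drops customers rows that have no matching purchases rows

Fix: Use LEFT JOIN so parents without children still appear (COUNT(c.id) gives 0)

Corrected query:
SELECT p.name, COUNT(c.id) FROM customers p LEFT JOIN purchases c ON c.customer_id = p.id GROUP BY p.name

Result:
name  | COUNT(c.id)
------+------------
Alice | 0          
Dave  | 2          
Eve   | 2          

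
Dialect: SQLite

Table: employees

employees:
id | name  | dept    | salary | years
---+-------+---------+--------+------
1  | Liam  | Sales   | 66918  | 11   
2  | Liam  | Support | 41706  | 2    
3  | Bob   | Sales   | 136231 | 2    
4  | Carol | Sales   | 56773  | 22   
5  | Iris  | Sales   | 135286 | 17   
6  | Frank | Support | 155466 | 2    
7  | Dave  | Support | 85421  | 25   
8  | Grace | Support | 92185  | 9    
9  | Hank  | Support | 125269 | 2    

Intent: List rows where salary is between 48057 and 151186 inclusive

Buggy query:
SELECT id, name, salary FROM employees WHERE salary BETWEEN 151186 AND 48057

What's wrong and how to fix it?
Bug: BETWEEN expects the lower bound first; with 151186 AND 48057 the range is empty

Fix: Swap the bounds so the smaller value comes first

Corrected query:
SELECT id, name, salary FROM employees WHERE salary BETWEEN 48057 AND 151186

Result:
id | name  | salary
---+-------+-------
1  | Liam  | 66918 
3  | Bob   | 136231
4  | Carol | 56773 
5  | Iris  | 135286
7  | Dave  | 85421 
8  | Grace | 92185 
9  | Hank  | 125269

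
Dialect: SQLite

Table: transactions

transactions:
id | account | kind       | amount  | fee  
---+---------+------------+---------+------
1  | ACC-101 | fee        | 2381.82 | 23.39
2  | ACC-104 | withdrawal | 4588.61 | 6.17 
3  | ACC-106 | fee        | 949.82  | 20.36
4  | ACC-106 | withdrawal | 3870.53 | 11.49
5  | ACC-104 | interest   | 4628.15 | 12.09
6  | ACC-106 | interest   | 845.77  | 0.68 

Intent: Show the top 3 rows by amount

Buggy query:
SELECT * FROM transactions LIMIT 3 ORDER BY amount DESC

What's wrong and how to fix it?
Bug: ORDER BY cannot follow LIMIT; LIMIT is the final clause

Fix: Swap the clauses: ORDER BY first, then LIMIT

Corrected query:
SELECT * FROM transactions ORDER BY amount DESC LIMIT 3

Result:
id | account | kind       | amount  | fee  
---+---------+------------+---------+------
5  | ACC-104 | interest   | 4628.15 | 12.09
2  | ACC-104 | withdrawal | 4588.61 | 6.17 
4  | ACC-106 | withdrawal | 3870.53 | 11.49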